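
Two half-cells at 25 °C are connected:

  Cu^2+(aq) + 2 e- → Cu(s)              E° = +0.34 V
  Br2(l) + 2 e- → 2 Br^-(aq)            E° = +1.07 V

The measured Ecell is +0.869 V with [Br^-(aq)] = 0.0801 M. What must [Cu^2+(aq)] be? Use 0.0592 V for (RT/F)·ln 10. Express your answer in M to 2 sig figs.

The Br₂/Br⁻ couple has the larger reduction potential, so it is the cathode: E°cell = +1.07 − (+0.34) = +0.73 V and n = 2.
Rearranging E = E° − (0.0592/n)·log Q gives log Q = 2(+0.73 − (+0.869))/0.0592 = −4.696.
Balancing electrons gives Br2(l) + Cu(s) → 2 Br^-(aq) + Cu^2+(aq); thus Q = [Br^-(aq)]^2·[Cu^2+(aq)].
Substituting the known concentrations and solving, log [Cu^2+(aq)] = −2.503 and [Cu^2+(aq)] = 0.0031 M.

0.0031 M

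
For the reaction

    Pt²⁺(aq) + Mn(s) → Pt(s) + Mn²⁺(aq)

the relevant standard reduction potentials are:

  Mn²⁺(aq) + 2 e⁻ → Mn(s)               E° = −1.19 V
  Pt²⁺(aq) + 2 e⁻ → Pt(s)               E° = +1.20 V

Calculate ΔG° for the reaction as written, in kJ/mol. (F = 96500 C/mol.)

In the reaction as written Pt²⁺(aq) is reduced, so the Pt²⁺/Pt couple is the cathode and Mn²⁺/Mn is the anode.
E°cell = +1.20 − (−1.19) = +2.39 V; balancing electrons gives n = 2.
ΔG° = −nFE°cell = −(2)(96500)(+2.39) J/mol = −461 kJ/mol.

−461 kJ/mol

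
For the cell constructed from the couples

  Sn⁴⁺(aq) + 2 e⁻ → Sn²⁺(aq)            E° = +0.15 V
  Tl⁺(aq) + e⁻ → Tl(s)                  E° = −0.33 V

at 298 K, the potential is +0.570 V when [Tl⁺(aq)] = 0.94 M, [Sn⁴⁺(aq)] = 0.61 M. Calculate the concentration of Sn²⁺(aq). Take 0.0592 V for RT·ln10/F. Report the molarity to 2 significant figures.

0.00063 M

Sn⁴⁺/Sn²⁺ is the cathode (higher E°); E°cell = +0.15 − (−0.33) = +0.48 V with n = 2.
Rearranging E = E° − (0.0592/n)·log Q gives log Q = 2(+0.48 − (+0.570))/0.0592 = −3.041.
The balanced reaction is Sn⁴⁺(aq) + 2 Tl(s) → Sn²⁺(aq) + 2 Tl⁺(aq), so Q = ([Sn²⁺(aq)]·[Tl⁺(aq)]^2) / [Sn⁴⁺(aq)].
Solving for the unknown gives log [Sn²⁺(aq)] = −3.202, so [Sn²⁺(aq)] ≈ 0.00063 M.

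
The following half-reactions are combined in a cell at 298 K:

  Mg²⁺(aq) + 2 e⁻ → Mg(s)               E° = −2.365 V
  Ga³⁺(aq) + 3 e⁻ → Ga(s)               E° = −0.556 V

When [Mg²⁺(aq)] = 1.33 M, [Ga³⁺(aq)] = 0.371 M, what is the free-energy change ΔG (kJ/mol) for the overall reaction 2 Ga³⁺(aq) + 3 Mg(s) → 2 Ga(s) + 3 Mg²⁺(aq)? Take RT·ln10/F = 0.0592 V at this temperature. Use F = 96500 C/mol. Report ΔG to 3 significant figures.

−1040 kJ/mol

With Ga³⁺/Ga reduced at the cathode, E°cell = −0.556 − (−2.365) = +1.809 V and n = 6.
Q = [Mg²⁺(aq)]^3 / [Ga³⁺(aq)]^2 = 17.1, so log Q = 1.233 and E = +1.809 − (0.0592/6)(1.233) = +1.7968 V.
ΔG = −nFE = −(6)(96500)(+1.7968) J/mol = −1040 kJ/mol.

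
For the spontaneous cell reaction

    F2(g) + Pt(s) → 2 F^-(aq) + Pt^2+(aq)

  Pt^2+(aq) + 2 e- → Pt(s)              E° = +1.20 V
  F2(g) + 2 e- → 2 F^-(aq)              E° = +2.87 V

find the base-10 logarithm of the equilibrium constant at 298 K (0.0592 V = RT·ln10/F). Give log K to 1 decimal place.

log K = 56.4

The F₂/F⁻ couple is reduced (cathode); E°cell = +2.87 − (+1.20) = +1.67 V with n = 2.
At equilibrium E = 0, so log K = nE°cell / 0.0592 = (2)(+1.67) / 0.0592 = 56.4.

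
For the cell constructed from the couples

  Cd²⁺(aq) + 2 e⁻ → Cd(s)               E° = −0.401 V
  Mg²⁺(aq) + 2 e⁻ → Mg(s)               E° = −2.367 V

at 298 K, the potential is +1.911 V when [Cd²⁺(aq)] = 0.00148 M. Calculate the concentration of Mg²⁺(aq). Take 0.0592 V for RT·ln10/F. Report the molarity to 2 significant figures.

Cd²⁺/Cd is the cathode (higher E°); E°cell = −0.401 − (−2.367) = +1.966 V with n = 2.
From the Nernst equation, log Q = n(E° − E)/0.0592 = 2·(+1.966 − (+1.911))/0.0592 = 1.858.
For Cd²⁺(aq) + Mg(s) → Cd(s) + Mg²⁺(aq), the reaction quotient is Q = [Mg²⁺(aq)] / [Cd²⁺(aq)].
Isolating [Mg²⁺(aq)] in Q = 10^{1.858} yields log [Mg²⁺(aq)] = −0.972, i.e. 0.11 M.

0.11 M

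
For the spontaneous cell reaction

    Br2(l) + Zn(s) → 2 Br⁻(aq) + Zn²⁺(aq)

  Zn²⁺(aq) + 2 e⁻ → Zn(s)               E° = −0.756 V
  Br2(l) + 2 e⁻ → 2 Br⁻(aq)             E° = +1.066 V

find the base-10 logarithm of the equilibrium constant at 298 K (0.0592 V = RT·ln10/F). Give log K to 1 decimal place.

log K = 61.6

The Br₂/Br⁻ couple is reduced (cathode); E°cell = +1.066 − (−0.756) = +1.822 V with n = 2.
At equilibrium E = 0, so log K = nE°cell / 0.0592 = (2)(+1.822) / 0.0592 = 61.6.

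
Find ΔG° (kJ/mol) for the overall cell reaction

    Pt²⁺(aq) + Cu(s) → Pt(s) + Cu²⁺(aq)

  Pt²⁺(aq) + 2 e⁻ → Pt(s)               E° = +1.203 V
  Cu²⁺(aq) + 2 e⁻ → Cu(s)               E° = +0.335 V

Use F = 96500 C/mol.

In the reaction as written Pt²⁺(aq) is reduced, so the Pt²⁺/Pt couple is the cathode and Cu²⁺/Cu is the anode.
E°cell = +1.203 − (+0.335) = +0.868 V; balancing electrons gives n = 2.
ΔG° = −nFE°cell = −(2)(96500)(+0.868) J/mol = −168 kJ/mol.

−168 kJ/mol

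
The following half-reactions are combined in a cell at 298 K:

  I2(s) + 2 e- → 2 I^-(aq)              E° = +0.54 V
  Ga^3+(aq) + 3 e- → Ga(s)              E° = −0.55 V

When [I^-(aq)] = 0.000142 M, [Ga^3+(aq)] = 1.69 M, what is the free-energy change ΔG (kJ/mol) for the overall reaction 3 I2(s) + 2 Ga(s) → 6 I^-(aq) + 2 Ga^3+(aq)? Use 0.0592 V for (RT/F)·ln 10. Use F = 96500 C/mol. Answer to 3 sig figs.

With I₂/I⁻ reduced at the cathode, E°cell = +0.54 − (−0.55) = +1.09 V and n = 6.
The reaction quotient is [I^-(aq)]^6·[Ga^3+(aq)]^2 = 2.34×10^−23; by Nernst, E = +1.09 − (0.0592/6)(−22.630) = +1.3133 V.
ΔG = −nFE = −(6)(96500)(+1.3133) J/mol = −760 kJ/mol.

−760 kJ/mol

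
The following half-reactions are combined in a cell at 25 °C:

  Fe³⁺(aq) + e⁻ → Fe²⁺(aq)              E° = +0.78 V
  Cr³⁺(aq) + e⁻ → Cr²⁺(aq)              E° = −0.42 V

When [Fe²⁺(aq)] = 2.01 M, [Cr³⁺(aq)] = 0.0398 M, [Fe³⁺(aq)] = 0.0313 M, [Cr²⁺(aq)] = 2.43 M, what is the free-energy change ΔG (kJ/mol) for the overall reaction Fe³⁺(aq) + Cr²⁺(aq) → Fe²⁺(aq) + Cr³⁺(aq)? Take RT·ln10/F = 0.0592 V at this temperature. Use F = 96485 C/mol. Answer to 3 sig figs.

E°cell = +0.78 − (−0.42) = +1.20 V; the balanced reaction transfers n = 1 electron.
Here Q = ([Fe²⁺(aq)]·[Cr³⁺(aq)]) / ([Fe³⁺(aq)]·[Cr²⁺(aq)]) = 1.05 (log Q = 0.022), giving E = +1.20 − (0.0592/1)·(0.022) = +1.1987 V.
Finally ΔG = −nFE = −(1)(96485 C/mol)(+1.1987 V) = −116 kJ/mol.

−116 kJ/mol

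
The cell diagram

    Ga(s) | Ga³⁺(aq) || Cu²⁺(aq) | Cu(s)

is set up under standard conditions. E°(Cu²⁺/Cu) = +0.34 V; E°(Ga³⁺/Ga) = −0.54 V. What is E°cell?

+0.88 V

By convention the left-hand electrode in cell notation is the anode (oxidation) and the right-hand electrode is the cathode (reduction).
E°cell = E°(right) − E°(left) = +0.34 − (−0.54) = +0.88 V.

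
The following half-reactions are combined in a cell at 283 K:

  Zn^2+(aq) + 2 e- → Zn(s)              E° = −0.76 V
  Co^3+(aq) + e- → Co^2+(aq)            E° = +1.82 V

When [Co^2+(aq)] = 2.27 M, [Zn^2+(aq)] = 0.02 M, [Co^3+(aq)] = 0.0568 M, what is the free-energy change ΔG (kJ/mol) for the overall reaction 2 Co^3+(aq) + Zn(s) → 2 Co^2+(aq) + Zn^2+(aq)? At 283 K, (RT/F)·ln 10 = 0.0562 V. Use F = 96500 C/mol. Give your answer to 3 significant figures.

The standard cell potential is +1.82 − (−0.76) = +2.58 V, with n = 2 electrons in the balanced equation.
Q = ([Co^2+(aq)]^2·[Zn^2+(aq)]) / [Co^3+(aq)]^2 = 31.9, so log Q = 1.504 and E = +2.58 − (0.0562/2)(1.504) = +2.5377 V.
Finally ΔG = −nFE = −(2)(96500 C/mol)(+2.5377 V) = −490 kJ/mol.

−490 kJ/mol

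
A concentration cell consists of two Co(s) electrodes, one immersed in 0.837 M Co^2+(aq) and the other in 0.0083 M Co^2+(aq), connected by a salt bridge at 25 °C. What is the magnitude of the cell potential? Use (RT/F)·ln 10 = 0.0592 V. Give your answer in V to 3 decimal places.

0.059 V

For a concentration cell E°cell = 0, since both electrodes use the same couple.
The compartment with the higher Co^2+(aq) concentration (0.837 M) acts as the cathode; ions are reduced there and produced at the dilute (0.0083 M) anode.
With n = 2, Ecell = −(0.0592/2)·log([dilute]/[conc]) = −(0.0592/2)·log(0.0083/0.837) = +0.059 V.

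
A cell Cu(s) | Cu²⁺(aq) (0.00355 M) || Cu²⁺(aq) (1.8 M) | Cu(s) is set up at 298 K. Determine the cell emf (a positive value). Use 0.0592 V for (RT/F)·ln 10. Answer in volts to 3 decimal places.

For a concentration cell E°cell = 0, since both electrodes use the same couple.
The compartment with the higher Cu²⁺(aq) concentration (1.8 M) acts as the cathode; ions are reduced there and produced at the dilute (0.00355 M) anode.
With n = 2, Ecell = −(0.0592/2)·log([dilute]/[conc]) = −(0.0592/2)·log(0.00355/1.8) = +0.080 V.

0.080 V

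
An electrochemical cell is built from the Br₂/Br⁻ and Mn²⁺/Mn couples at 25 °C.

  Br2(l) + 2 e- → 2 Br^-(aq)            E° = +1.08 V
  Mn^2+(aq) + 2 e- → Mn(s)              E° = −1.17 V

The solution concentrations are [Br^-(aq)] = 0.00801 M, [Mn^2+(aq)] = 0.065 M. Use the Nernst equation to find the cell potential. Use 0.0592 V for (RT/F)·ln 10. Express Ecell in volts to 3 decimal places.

+2.409 V

Br₂/Br⁻ is reduced (cathode, E° = +1.08 V) and Mn²⁺/Mn is oxidized (anode).
E°cell = +1.08 − (−1.17) = +2.25 V, with n = 2 electrons transferred.
The balanced reaction is Br2(l) + Mn(s) → 2 Br^-(aq) + Mn^2+(aq), so Q = [Br^-(aq)]^2·[Mn^2+(aq)] = 4.17×10^−6 and log Q = −5.380.
Applying E = E° − (RT ln10/nF)·log Q gives +2.25 − (0.0592/2)(−5.380) = +2.409 V.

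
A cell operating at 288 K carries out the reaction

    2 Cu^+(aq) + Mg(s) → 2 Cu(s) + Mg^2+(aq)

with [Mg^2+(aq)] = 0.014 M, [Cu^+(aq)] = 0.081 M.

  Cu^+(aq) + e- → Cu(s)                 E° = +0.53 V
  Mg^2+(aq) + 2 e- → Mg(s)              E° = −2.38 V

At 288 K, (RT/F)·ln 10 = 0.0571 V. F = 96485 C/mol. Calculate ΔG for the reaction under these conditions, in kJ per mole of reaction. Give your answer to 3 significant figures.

−560 kJ/mol

With Cu⁺/Cu reduced at the cathode, E°cell = +0.53 − (−2.38) = +2.91 V and n = 2.
Here Q = [Mg^2+(aq)] / [Cu^+(aq)]^2 = 2.13 (log Q = 0.329), giving E = +2.91 − (0.0571/2)·(0.329) = +2.9006 V.
ΔG = −nFE = −(2)(96485)(+2.9006) J/mol = −560 kJ/mol.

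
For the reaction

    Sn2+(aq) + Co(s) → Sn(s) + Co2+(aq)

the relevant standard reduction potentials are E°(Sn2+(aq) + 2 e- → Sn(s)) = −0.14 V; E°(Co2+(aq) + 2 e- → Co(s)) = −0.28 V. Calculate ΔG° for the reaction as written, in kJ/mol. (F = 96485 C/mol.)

In the reaction as written Sn2+(aq) is reduced, so the Sn²⁺/Sn couple is the cathode and Co²⁺/Co is the anode.
E°cell = −0.14 − (−0.28) = +0.14 V; balancing electrons gives n = 2.
ΔG° = −nFE°cell = −(2)(96485)(+0.14) J/mol = −27.0 kJ/mol.

−27.0 kJ/mol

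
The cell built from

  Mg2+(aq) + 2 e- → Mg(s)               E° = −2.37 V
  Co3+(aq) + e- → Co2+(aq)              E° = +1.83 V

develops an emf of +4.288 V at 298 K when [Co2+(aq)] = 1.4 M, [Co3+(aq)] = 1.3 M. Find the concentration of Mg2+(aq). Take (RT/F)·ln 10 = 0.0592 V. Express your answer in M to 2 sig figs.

With Co³⁺/Co²⁺ at the cathode and Mg²⁺/Mg at the anode, E°cell = +1.83 − (−2.37) = +4.20 V (n = 2).
From the Nernst equation, log Q = n(E° − E)/0.0592 = 2·(+4.20 − (+4.288))/0.0592 = −2.973.
Balancing electrons gives 2 Co3+(aq) + Mg(s) → 2 Co2+(aq) + Mg2+(aq); thus Q = ([Co2+(aq)]^2·[Mg2+(aq)]) / [Co3+(aq)]^2.
Solving for the unknown gives log [Mg2+(aq)] = −3.037, so [Mg2+(aq)] ≈ 0.00092 M.

0.00092 M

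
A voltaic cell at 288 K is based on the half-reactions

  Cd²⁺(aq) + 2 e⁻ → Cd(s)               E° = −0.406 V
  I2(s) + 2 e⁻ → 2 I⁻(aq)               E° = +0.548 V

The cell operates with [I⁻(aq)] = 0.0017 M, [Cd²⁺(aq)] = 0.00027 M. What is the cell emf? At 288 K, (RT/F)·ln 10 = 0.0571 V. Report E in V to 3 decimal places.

+1.214 V

The I₂/I⁻ couple has the more positive E°, so it is the cathode; Cd²⁺/Cd is the anode.
The standard potential is +0.548 − (−0.406) = +0.954 V and the balanced reaction transfers n = 2 electrons.
For the overall reaction I2(s) + Cd(s) → 2 I⁻(aq) + Cd²⁺(aq), Q = [I⁻(aq)]^2·[Cd²⁺(aq)] = 7.8×10^−10, giving log Q = −9.108.
Applying E = E° − (RT ln10/nF)·log Q gives +0.954 − (0.0571/2)(−9.108) = +1.214 V.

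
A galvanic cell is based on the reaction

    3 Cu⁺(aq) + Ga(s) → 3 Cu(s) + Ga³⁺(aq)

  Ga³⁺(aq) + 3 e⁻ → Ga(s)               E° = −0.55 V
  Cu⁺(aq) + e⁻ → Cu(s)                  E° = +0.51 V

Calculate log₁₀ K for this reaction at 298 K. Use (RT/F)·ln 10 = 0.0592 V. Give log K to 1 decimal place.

log K = 53.7

The Cu⁺/Cu couple is reduced (cathode); E°cell = +0.51 − (−0.55) = +1.06 V with n = 3.
At equilibrium E = 0, so log K = nE°cell / 0.0592 = (3)(+1.06) / 0.0592 = 53.7.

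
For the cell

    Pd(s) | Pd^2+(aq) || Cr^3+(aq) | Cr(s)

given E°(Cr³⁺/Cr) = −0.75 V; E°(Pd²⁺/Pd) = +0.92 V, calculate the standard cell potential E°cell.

−1.67 V

By convention the left-hand electrode in cell notation is the anode (oxidation) and the right-hand electrode is the cathode (reduction).
E°cell = E°(right) − E°(left) = −0.75 − (+0.92) = −1.67 V.
The negative sign shows that, as written, the cell would require an external voltage to drive the reaction.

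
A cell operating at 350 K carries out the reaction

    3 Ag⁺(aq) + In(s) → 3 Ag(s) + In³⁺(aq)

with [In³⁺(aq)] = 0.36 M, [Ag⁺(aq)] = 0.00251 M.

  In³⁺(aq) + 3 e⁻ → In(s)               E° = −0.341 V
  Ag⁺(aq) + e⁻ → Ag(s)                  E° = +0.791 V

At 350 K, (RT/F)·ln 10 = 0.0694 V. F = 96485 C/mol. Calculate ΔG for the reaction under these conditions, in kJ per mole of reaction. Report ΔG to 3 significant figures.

−278 kJ/mol

With Ag⁺/Ag reduced at the cathode, E°cell = +0.791 − (−0.341) = +1.132 V and n = 3.
Q = [In³⁺(aq)] / [Ag⁺(aq)]^3 = 2.28×10^7, so log Q = 7.357 and E = +1.132 − (0.0694/3)(7.357) = +0.9618 V.
Then ΔG = −nFE = −3 × 96485 × +0.9618 J/mol = −278 kJ/mol.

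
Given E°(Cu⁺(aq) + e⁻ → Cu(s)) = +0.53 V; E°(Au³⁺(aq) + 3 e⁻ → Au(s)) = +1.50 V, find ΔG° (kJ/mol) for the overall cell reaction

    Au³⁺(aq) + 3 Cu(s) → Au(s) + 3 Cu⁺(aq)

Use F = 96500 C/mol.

In the reaction as written Au³⁺(aq) is reduced, so the Au³⁺/Au couple is the cathode and Cu⁺/Cu is the anode.
E°cell = +1.50 − (+0.53) = +0.97 V; balancing electrons gives n = 3.
ΔG° = −nFE°cell = −(3)(96500)(+0.97) J/mol = −281 kJ/mol.

−281 kJ/mol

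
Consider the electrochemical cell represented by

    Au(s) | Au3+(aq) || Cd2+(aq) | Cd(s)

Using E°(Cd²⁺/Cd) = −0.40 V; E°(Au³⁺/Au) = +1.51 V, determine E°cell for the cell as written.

By convention the left-hand electrode in cell notation is the anode (oxidation) and the right-hand electrode is the cathode (reduction).
E°cell = E°(right) − E°(left) = −0.40 − (+1.51) = −1.91 V.
The negative sign shows that, as written, the cell would require an external voltage to drive the reaction.

−1.91 V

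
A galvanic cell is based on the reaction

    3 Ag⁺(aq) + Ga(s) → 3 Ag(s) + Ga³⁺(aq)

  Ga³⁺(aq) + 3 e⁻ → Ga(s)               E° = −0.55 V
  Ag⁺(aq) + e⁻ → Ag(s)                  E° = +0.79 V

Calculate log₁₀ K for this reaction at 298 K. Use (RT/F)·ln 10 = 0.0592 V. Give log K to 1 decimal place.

The Ag⁺/Ag couple is reduced (cathode); E°cell = +0.79 − (−0.55) = +1.34 V with n = 3.
At equilibrium E = 0, so log K = nE°cell / 0.0592 = (3)(+1.34) / 0.0592 = 67.9.

log K = 67.9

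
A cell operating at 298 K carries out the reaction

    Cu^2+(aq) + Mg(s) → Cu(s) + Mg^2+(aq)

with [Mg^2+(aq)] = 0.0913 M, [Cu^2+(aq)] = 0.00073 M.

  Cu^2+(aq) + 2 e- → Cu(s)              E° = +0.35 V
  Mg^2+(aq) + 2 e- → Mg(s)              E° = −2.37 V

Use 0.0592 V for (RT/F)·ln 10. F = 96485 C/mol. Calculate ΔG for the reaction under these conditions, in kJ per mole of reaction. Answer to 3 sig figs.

−513 kJ/mol

E°cell = +0.35 − (−2.37) = +2.72 V; the balanced reaction transfers n = 2 electrons.
Here Q = [Mg^2+(aq)] / [Cu^2+(aq)] = 125 (log Q = 2.097), giving E = +2.72 − (0.0592/2)·(2.097) = +2.6579 V.
ΔG = −nFE = −(2)(96485)(+2.6579) J/mol = −513 kJ/mol.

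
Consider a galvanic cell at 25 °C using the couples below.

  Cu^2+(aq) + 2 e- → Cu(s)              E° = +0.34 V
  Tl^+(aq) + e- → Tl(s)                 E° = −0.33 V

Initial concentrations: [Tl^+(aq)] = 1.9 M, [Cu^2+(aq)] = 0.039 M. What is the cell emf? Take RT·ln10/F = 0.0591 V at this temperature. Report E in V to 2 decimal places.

+0.61 V

Since E°(Cu²⁺/Cu) > E°(Tl⁺/Tl), Cu²⁺/Cu serves as the cathode.
E°cell = E°cat − E°an = +0.34 − (−0.33) = +0.67 V; n = 2.
The balanced reaction is Cu^2+(aq) + 2 Tl(s) → Cu(s) + 2 Tl^+(aq), so Q = [Tl^+(aq)]^2 / [Cu^2+(aq)] = 92.6 and log Q = 1.966.
Applying E = E° − (RT ln10/nF)·log Q gives +0.67 − (0.0591/2)(1.966) = +0.61 V.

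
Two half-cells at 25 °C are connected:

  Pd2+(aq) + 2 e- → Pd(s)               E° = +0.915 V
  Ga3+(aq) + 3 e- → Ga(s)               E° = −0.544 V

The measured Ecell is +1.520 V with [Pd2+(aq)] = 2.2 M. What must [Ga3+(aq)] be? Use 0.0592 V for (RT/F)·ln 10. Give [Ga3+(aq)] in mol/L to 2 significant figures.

0.0026 M

The Pd²⁺/Pd couple has the larger reduction potential, so it is the cathode: E°cell = +0.915 − (−0.544) = +1.459 V and n = 6.
From the Nernst equation, log Q = n(E° − E)/0.0592 = 6·(+1.459 − (+1.520))/0.0592 = −6.182.
For 3 Pd2+(aq) + 2 Ga(s) → 3 Pd(s) + 2 Ga3+(aq), the reaction quotient is Q = [Ga3+(aq)]^2 / [Pd2+(aq)]^3.
Isolating [Ga3+(aq)] in Q = 10^{−6.182} yields log [Ga3+(aq)] = −2.577, i.e. 0.0026 M.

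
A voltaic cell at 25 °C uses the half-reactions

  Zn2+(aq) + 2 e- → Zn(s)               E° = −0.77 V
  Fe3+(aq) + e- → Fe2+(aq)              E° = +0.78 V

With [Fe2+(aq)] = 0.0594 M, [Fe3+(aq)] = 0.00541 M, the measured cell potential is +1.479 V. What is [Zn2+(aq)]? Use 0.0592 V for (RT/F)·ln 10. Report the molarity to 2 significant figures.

The Fe³⁺/Fe²⁺ couple has the larger reduction potential, so it is the cathode: E°cell = +0.78 − (−0.77) = +1.55 V and n = 2.
From the Nernst equation, log Q = n(E° − E)/0.0592 = 2·(+1.55 − (+1.479))/0.0592 = 2.399.
For 2 Fe3+(aq) + Zn(s) → 2 Fe2+(aq) + Zn2+(aq), the reaction quotient is Q = ([Fe2+(aq)]^2·[Zn2+(aq)]) / [Fe3+(aq)]^2.
Substituting the known concentrations and solving, log [Zn2+(aq)] = 0.318 and [Zn2+(aq)] = 2.1 M.

2.1 M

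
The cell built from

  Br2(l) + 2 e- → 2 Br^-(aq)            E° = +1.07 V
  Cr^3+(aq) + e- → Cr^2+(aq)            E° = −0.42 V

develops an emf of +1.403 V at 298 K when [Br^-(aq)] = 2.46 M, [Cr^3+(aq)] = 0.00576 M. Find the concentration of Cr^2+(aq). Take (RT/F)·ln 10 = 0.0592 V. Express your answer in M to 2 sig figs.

0.00048 M

Br₂/Br⁻ is the cathode (higher E°); E°cell = +1.07 − (−0.42) = +1.49 V with n = 2.
Rearranging E = E° − (0.0592/n)·log Q gives log Q = 2(+1.49 − (+1.403))/0.0592 = 2.939.
For Br2(l) + 2 Cr^2+(aq) → 2 Br^-(aq) + 2 Cr^3+(aq), the reaction quotient is Q = ([Br^-(aq)]^2·[Cr^3+(aq)]^2) / [Cr^2+(aq)]^2.
Substituting the known concentrations and solving, log [Cr^2+(aq)] = −3.318 and [Cr^2+(aq)] = 0.00048 M.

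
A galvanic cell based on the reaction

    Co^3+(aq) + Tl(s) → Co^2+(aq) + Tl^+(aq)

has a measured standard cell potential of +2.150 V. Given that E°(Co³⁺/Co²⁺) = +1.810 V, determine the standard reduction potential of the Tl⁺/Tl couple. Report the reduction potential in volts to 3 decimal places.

In the reaction as written the Co³⁺/Co²⁺ couple is reduced (cathode) and Tl⁺/Tl is oxidized (anode), so E°cell = E°(Co³⁺/Co²⁺) − E°(Tl⁺/Tl).
E°(Tl⁺/Tl) = E°(cathode) − E°cell = +1.810 − (+2.150) = −0.340 V.

−0.340 V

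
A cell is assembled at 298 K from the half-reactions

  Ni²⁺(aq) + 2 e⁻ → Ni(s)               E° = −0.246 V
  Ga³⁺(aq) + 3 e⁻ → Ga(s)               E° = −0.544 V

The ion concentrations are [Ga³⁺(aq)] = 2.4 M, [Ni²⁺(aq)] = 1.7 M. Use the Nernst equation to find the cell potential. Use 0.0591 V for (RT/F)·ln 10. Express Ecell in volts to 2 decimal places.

The Ni²⁺/Ni couple has the more positive E°, so it is the cathode; Ga³⁺/Ga is the anode.
The standard potential is −0.246 − (−0.544) = +0.298 V and the balanced reaction transfers n = 6 electrons.
Balancing gives 3 Ni²⁺(aq) + 2 Ga(s) → 3 Ni(s) + 2 Ga³⁺(aq); hence Q = [Ga³⁺(aq)]^2 / [Ni²⁺(aq)]^3 = 1.17 (log Q = 0.069).
E = E° − (0.0591/n)·log Q = +0.298 − (0.0591/6)(0.069) = +0.30 V.

+0.30 V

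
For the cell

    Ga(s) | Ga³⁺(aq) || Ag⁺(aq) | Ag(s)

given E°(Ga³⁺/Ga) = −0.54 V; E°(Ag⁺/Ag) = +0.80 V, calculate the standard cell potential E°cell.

+1.34 V

By convention the left-hand electrode in cell notation is the anode (oxidation) and the right-hand electrode is the cathode (reduction).
E°cell = E°(right) − E°(left) = +0.80 − (−0.54) = +1.34 V.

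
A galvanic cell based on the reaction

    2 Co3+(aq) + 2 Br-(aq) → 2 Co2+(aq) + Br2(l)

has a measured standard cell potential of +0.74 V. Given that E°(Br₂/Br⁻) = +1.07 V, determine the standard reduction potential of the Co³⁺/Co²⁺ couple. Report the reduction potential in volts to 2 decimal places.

+1.81 V

In the reaction as written the Co³⁺/Co²⁺ couple is reduced (cathode) and Br₂/Br⁻ is oxidized (anode), so E°cell = E°(Co³⁺/Co²⁺) − E°(Br₂/Br⁻).
E°(Co³⁺/Co²⁺) = E°cell + E°(anode) = +0.74 + (+1.07) = +1.81 V.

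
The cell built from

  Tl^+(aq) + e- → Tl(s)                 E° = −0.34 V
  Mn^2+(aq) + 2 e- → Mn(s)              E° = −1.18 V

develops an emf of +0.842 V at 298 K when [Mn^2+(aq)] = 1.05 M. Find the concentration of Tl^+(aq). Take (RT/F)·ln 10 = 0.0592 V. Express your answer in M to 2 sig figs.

1.1 M

With Tl⁺/Tl at the cathode and Mn²⁺/Mn at the anode, E°cell = −0.34 − (−1.18) = +0.84 V (n = 2).
From the Nernst equation, log Q = n(E° − E)/0.0592 = 2·(+0.84 − (+0.842))/0.0592 = −0.068.
For 2 Tl^+(aq) + Mn(s) → 2 Tl(s) + Mn^2+(aq), the reaction quotient is Q = [Mn^2+(aq)] / [Tl^+(aq)]^2.
Isolating [Tl^+(aq)] in Q = 10^{−0.068} yields log [Tl^+(aq)] = 0.045, i.e. 1.1 M.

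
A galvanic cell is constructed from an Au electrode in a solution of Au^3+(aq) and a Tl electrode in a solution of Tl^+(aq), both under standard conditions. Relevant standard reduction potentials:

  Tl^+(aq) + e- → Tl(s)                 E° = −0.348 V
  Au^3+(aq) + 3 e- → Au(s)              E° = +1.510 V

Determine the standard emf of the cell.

+1.858 V

Of the two couples in this cell, the one with the more positive reduction potential is reduced at the cathode: here that is Au³⁺/Au (+1.510 V); Tl⁺/Tl (−0.348 V) is the anode.
E°cell = E°(cathode) − E°(anode) = +1.510 − (−0.348) = +1.858 V.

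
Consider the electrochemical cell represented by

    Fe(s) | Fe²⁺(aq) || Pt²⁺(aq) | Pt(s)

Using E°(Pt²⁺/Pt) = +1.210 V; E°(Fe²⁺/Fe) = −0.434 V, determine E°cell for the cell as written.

+1.644 V

By convention the left-hand electrode in cell notation is the anode (oxidation) and the right-hand electrode is the cathode (reduction).
E°cell = E°(right) − E°(left) = +1.210 − (−0.434) = +1.644 V.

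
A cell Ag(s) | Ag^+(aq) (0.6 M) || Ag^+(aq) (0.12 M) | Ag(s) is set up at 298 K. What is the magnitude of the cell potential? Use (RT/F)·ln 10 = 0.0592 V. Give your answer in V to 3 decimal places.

0.041 V

For a concentration cell E°cell = 0, since both electrodes use the same couple.
The compartment with the higher Ag^+(aq) concentration (0.6 M) acts as the cathode; ions are reduced there and produced at the dilute (0.12 M) anode.
With n = 1, Ecell = −(0.0592/1)·log([dilute]/[conc]) = −(0.0592/1)·log(0.12/0.6) = +0.041 V.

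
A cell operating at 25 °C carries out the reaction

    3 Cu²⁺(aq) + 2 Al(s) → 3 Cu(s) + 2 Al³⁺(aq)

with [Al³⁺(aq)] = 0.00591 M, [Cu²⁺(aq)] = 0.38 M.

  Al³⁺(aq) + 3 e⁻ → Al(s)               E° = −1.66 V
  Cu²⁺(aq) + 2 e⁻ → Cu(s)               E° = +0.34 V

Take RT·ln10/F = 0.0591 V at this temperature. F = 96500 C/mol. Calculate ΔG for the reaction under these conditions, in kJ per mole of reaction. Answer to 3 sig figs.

−1180 kJ/mol

With Cu²⁺/Cu reduced at the cathode, E°cell = +0.34 − (−1.66) = +2.00 V and n = 6.
Q = [Al³⁺(aq)]^2 / [Cu²⁺(aq)]^3 = 0.000637, so log Q = −3.196 and E = +2.00 − (0.0591/6)(−3.196) = +2.0315 V.
Finally ΔG = −nFE = −(6)(96500 C/mol)(+2.0315 V) = −1180 kJ/mol.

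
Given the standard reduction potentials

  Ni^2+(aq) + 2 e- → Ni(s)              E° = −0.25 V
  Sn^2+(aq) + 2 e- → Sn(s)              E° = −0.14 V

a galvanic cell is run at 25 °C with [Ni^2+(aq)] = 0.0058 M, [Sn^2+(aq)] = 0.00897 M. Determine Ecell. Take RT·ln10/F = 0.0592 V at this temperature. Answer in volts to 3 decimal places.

+0.116 V

Sn²⁺/Sn is reduced (cathode, E° = −0.14 V) and Ni²⁺/Ni is oxidized (anode).
E°cell = −0.14 − (−0.25) = +0.11 V, with n = 2 electrons transferred.
The balanced reaction is Sn^2+(aq) + Ni(s) → Sn(s) + Ni^2+(aq), so Q = [Ni^2+(aq)] / [Sn^2+(aq)] = 0.647 and log Q = −0.189.
Applying E = E° − (RT ln10/nF)·log Q gives +0.11 − (0.0592/2)(−0.189) = +0.116 V.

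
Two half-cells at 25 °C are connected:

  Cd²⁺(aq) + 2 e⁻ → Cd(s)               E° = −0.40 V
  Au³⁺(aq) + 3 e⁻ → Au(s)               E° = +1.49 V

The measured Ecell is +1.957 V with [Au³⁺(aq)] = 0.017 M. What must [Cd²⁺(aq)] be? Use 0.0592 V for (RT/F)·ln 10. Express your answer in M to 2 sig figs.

Au³⁺/Au is the cathode (higher E°); E°cell = +1.49 − (−0.40) = +1.89 V with n = 6.
Rearranging E = E° − (0.0592/n)·log Q gives log Q = 6(+1.89 − (+1.957))/0.0592 = −6.791.
Balancing electrons gives 2 Au³⁺(aq) + 3 Cd(s) → 2 Au(s) + 3 Cd²⁺(aq); thus Q = [Cd²⁺(aq)]^3 / [Au³⁺(aq)]^2.
Substituting the known concentrations and solving, log [Cd²⁺(aq)] = −3.443 and [Cd²⁺(aq)] = 0.00036 M.

0.00036 M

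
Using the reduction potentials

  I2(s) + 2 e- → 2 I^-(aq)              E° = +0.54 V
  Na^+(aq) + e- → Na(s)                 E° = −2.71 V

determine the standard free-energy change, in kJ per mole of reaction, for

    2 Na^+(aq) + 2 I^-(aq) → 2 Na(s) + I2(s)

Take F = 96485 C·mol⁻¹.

+627 kJ/mol

In the reaction as written Na^+(aq) is reduced, so the Na⁺/Na couple is the cathode and I₂/I⁻ is the anode.
E°cell = −2.71 − (+0.54) = −3.25 V; balancing electrons gives n = 2.
ΔG° = −nFE°cell = −(2)(96485)(−3.25) J/mol = +627 kJ/mol.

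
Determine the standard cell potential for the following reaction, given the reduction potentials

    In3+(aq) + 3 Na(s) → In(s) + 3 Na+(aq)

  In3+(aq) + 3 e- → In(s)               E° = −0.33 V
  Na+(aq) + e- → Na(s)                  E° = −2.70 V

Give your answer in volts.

In the reaction as written, In3+(aq) is reduced (cathode) and Na+(aq) is produced by oxidation at the anode.
E°cell = E°(cathode) − E°(anode) = −0.33 − (−2.70) = +2.37 V.

+2.37 V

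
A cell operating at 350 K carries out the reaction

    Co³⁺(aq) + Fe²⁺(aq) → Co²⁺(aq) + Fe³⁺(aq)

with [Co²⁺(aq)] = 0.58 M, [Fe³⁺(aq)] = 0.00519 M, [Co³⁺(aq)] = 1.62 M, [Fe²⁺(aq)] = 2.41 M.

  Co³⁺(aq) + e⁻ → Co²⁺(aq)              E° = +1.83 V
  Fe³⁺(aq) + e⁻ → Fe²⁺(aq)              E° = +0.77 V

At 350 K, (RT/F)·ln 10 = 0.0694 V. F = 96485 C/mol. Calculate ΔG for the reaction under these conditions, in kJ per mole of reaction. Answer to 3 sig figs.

−123 kJ/mol

E°cell = +1.83 − (+0.77) = +1.06 V; the balanced reaction transfers n = 1 electron.
Q = ([Co²⁺(aq)]·[Fe³⁺(aq)]) / ([Co³⁺(aq)]·[Fe²⁺(aq)]) = 0.000771, so log Q = −3.113 and E = +1.06 − (0.0694/1)(−3.113) = +1.2760 V.
Finally ΔG = −nFE = −(1)(96485 C/mol)(+1.2760 V) = −123 kJ/mol.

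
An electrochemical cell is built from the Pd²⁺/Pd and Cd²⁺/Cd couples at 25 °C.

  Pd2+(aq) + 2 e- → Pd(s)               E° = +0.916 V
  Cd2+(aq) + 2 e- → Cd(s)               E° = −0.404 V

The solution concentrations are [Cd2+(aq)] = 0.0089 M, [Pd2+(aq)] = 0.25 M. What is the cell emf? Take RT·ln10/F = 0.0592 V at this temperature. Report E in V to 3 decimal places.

Pd²⁺/Pd is reduced (cathode, E° = +0.916 V) and Cd²⁺/Cd is oxidized (anode).
The standard potential is +0.916 − (−0.404) = +1.320 V and the balanced reaction transfers n = 2 electrons.
Balancing gives Pd2+(aq) + Cd(s) → Pd(s) + Cd2+(aq); hence Q = [Cd2+(aq)] / [Pd2+(aq)] = 0.0356 (log Q = −1.449).
Applying E = E° − (RT ln10/nF)·log Q gives +1.320 − (0.0592/2)(−1.449) = +1.363 V.

+1.363 V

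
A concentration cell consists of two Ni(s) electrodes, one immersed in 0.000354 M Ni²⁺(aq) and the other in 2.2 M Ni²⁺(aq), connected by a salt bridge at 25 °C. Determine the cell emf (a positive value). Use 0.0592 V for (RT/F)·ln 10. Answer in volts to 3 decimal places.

0.112 V

For a concentration cell E°cell = 0, since both electrodes use the same couple.
The compartment with the higher Ni²⁺(aq) concentration (2.2 M) acts as the cathode; ions are reduced there and produced at the dilute (0.000354 M) anode.
With n = 2, Ecell = −(0.0592/2)·log([dilute]/[conc]) = −(0.0592/2)·log(0.000354/2.2) = +0.112 V.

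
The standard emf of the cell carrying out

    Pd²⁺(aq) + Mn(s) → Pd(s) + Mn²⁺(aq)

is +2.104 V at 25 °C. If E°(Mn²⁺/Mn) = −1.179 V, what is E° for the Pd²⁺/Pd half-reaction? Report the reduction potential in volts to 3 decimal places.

In the reaction as written the Pd²⁺/Pd couple is reduced (cathode) and Mn²⁺/Mn is oxidized (anode), so E°cell = E°(Pd²⁺/Pd) − E°(Mn²⁺/Mn).
E°(Pd²⁺/Pd) = E°cell + E°(anode) = +2.104 + (−1.179) = +0.925 V.

+0.925 V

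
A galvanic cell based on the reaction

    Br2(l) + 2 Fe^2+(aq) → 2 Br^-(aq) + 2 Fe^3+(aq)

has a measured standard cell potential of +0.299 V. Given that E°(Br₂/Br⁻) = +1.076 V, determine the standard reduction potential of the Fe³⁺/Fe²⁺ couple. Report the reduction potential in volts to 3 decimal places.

In the reaction as written the Br₂/Br⁻ couple is reduced (cathode) and Fe³⁺/Fe²⁺ is oxidized (anode), so E°cell = E°(Br₂/Br⁻) − E°(Fe³⁺/Fe²⁺).
E°(Fe³⁺/Fe²⁺) = E°(cathode) − E°cell = +1.076 − (+0.299) = +0.777 V.

+0.777 V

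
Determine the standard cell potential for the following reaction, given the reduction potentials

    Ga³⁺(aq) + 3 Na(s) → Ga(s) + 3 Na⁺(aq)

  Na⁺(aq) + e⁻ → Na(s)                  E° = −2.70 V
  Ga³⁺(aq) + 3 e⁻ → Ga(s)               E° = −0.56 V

+2.14 V

In the reaction as written, Ga³⁺(aq) is reduced (cathode) and Na⁺(aq) is produced by oxidation at the anode.
E°cell = E°(cathode) − E°(anode) = −0.56 − (−2.70) = +2.14 V.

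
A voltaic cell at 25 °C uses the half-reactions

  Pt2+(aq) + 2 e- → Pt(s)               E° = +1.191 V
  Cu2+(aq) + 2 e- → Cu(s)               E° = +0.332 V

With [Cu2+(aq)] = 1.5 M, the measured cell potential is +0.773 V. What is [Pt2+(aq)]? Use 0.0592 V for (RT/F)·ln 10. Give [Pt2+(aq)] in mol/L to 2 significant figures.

The Pt²⁺/Pt couple has the larger reduction potential, so it is the cathode: E°cell = +1.191 − (+0.332) = +0.859 V and n = 2.
Rearranging E = E° − (0.0592/n)·log Q gives log Q = 2(+0.859 − (+0.773))/0.0592 = 2.905.
For Pt2+(aq) + Cu(s) → Pt(s) + Cu2+(aq), the reaction quotient is Q = [Cu2+(aq)] / [Pt2+(aq)].
Solving for the unknown gives log [Pt2+(aq)] = −2.729, so [Pt2+(aq)] ≈ 0.0019 M.

0.0019 M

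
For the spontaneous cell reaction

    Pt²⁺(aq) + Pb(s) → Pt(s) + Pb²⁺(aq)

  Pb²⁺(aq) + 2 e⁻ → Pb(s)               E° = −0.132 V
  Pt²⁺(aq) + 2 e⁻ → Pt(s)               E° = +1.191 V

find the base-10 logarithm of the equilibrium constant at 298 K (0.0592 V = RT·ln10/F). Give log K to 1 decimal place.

log K = 44.7

The Pt²⁺/Pt couple is reduced (cathode); E°cell = +1.191 − (−0.132) = +1.323 V with n = 2.
At equilibrium E = 0, so log K = nE°cell / 0.0592 = (2)(+1.323) / 0.0592 = 44.7.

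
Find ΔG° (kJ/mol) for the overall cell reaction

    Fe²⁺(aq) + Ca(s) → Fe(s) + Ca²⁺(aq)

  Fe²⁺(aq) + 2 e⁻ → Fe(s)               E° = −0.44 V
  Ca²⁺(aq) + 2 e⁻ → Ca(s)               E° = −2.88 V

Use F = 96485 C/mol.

−471 kJ/mol

In the reaction as written Fe²⁺(aq) is reduced, so the Fe²⁺/Fe couple is the cathode and Ca²⁺/Ca is the anode.
E°cell = −0.44 − (−2.88) = +2.44 V; balancing electrons gives n = 2.
ΔG° = −nFE°cell = −(2)(96485)(+2.44) J/mol = −471 kJ/mol.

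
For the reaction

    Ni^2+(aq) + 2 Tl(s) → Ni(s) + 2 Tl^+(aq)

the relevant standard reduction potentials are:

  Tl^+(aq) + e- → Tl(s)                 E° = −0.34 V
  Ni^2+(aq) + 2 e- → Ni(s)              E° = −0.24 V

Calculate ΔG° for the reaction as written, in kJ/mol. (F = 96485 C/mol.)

−19.3 kJ/mol

In the reaction as written Ni^2+(aq) is reduced, so the Ni²⁺/Ni couple is the cathode and Tl⁺/Tl is the anode.
E°cell = −0.24 − (−0.34) = +0.10 V; balancing electrons gives n = 2.
ΔG° = −nFE°cell = −(2)(96485)(+0.10) J/mol = −19.3 kJ/mol.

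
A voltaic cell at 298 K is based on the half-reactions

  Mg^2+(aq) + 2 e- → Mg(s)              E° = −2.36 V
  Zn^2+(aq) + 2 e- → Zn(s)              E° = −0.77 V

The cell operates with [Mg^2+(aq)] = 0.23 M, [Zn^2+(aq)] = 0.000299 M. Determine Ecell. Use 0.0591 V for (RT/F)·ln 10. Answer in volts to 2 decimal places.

Since E°(Zn²⁺/Zn) > E°(Mg²⁺/Mg), Zn²⁺/Zn serves as the cathode.
The standard potential is −0.77 − (−2.36) = +1.59 V and the balanced reaction transfers n = 2 electrons.
Balancing gives Zn^2+(aq) + Mg(s) → Zn(s) + Mg^2+(aq); hence Q = [Mg^2+(aq)] / [Zn^2+(aq)] = 769 (log Q = 2.886).
By the Nernst equation, E = +1.59 − (0.0591/2)·(2.886) = +1.50 V.

+1.50 V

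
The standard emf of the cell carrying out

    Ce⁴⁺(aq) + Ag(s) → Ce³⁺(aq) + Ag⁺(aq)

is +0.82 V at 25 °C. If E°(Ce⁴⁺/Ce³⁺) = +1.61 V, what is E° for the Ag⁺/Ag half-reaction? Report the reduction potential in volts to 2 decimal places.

+0.79 V

In the reaction as written the Ce⁴⁺/Ce³⁺ couple is reduced (cathode) and Ag⁺/Ag is oxidized (anode), so E°cell = E°(Ce⁴⁺/Ce³⁺) − E°(Ag⁺/Ag).
E°(Ag⁺/Ag) = E°(cathode) − E°cell = +1.61 − (+0.82) = +0.79 V.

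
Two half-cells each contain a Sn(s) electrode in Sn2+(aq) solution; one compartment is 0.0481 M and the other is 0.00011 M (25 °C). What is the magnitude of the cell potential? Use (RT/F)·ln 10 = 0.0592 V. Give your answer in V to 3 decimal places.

0.078 V

For a concentration cell E°cell = 0, since both electrodes use the same couple.
The compartment with the higher Sn2+(aq) concentration (0.0481 M) acts as the cathode; ions are reduced there and produced at the dilute (0.00011 M) anode.
With n = 2, Ecell = −(0.0592/2)·log([dilute]/[conc]) = −(0.0592/2)·log(0.00011/0.0481) = +0.078 V.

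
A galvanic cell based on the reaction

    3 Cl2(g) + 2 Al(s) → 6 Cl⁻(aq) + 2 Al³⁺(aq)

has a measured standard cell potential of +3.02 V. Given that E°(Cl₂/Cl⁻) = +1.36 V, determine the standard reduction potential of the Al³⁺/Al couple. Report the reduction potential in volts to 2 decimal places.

−1.66 V

In the reaction as written the Cl₂/Cl⁻ couple is reduced (cathode) and Al³⁺/Al is oxidized (anode), so E°cell = E°(Cl₂/Cl⁻) − E°(Al³⁺/Al).
E°(Al³⁺/Al) = E°(cathode) − E°cell = +1.36 − (+3.02) = −1.66 V.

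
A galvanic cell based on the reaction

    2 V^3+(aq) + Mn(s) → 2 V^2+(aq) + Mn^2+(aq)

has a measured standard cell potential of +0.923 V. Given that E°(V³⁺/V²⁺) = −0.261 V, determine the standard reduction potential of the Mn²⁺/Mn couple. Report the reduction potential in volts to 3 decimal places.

−1.184 V

In the reaction as written the V³⁺/V²⁺ couple is reduced (cathode) and Mn²⁺/Mn is oxidized (anode), so E°cell = E°(V³⁺/V²⁺) − E°(Mn²⁺/Mn).
E°(Mn²⁺/Mn) = E°(cathode) − E°cell = −0.261 − (+0.923) = −1.184 V.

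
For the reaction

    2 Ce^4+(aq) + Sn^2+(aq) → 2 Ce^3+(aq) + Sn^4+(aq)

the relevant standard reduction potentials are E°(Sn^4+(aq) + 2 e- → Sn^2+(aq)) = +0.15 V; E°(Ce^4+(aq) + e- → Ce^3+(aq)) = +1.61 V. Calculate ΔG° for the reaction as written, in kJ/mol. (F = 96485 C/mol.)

In the reaction as written Ce^4+(aq) is reduced, so the Ce⁴⁺/Ce³⁺ couple is the cathode and Sn⁴⁺/Sn²⁺ is the anode.
E°cell = +1.61 − (+0.15) = +1.46 V; balancing electrons gives n = 2.
ΔG° = −nFE°cell = −(2)(96485)(+1.46) J/mol = −282 kJ/mol.

−282 kJ/mol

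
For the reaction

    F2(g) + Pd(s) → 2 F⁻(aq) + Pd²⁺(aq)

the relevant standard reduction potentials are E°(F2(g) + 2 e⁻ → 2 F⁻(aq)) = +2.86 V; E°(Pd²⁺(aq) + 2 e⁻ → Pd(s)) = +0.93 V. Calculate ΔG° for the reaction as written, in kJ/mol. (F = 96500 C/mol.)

In the reaction as written F2(g) is reduced, so the F₂/F⁻ couple is the cathode and Pd²⁺/Pd is the anode.
E°cell = +2.86 − (+0.93) = +1.93 V; balancing electrons gives n = 2.
ΔG° = −nFE°cell = −(2)(96500)(+1.93) J/mol = −372 kJ/mol.

−372 kJ/mol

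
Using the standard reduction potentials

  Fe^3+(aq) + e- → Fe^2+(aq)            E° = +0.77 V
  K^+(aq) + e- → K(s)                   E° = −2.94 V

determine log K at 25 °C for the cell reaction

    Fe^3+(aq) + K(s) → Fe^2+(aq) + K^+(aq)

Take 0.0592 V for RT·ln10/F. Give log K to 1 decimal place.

The Fe³⁺/Fe²⁺ couple is reduced (cathode); E°cell = +0.77 − (−2.94) = +3.71 V with n = 1.
At equilibrium E = 0, so log K = nE°cell / 0.0592 = (1)(+3.71) / 0.0592 = 62.7.

log K = 62.7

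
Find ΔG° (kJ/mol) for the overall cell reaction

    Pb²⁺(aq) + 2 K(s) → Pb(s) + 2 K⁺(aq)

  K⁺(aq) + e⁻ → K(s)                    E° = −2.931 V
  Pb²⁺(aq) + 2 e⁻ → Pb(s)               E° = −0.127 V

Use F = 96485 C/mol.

In the reaction as written Pb²⁺(aq) is reduced, so the Pb²⁺/Pb couple is the cathode and K⁺/K is the anode.
E°cell = −0.127 − (−2.931) = +2.804 V; balancing electrons gives n = 2.
ΔG° = −nFE°cell = −(2)(96485)(+2.804) J/mol = −541 kJ/mol.

−541 kJ/mol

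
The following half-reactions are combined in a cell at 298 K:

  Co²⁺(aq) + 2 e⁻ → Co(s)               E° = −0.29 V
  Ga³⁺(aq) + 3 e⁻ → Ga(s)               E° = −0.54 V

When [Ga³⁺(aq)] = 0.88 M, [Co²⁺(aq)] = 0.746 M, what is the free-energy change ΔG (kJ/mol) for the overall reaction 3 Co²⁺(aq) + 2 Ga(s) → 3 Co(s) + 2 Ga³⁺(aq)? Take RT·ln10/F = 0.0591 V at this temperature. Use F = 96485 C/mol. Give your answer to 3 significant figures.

E°cell = −0.29 − (−0.54) = +0.25 V; the balanced reaction transfers n = 6 electrons.
Q = [Ga³⁺(aq)]^2 / [Co²⁺(aq)]^3 = 1.87, so log Q = 0.271 and E = +0.25 − (0.0591/6)(0.271) = +0.2473 V.
ΔG = −nFE = −(6)(96485)(+0.2473) J/mol = −143 kJ/mol.

−143 kJ/mol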